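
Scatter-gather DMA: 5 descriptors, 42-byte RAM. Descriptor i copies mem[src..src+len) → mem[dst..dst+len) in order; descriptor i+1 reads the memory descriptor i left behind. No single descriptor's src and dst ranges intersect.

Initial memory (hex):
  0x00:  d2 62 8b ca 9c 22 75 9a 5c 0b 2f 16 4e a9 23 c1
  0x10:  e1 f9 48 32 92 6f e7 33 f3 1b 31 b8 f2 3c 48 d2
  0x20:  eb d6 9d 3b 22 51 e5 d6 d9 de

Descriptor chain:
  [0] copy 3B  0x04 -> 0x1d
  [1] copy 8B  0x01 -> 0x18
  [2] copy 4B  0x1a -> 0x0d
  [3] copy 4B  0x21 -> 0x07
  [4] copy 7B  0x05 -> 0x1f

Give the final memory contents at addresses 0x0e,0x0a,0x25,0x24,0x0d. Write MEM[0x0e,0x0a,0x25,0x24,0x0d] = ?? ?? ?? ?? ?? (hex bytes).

[0] 0x04->0x1d len=3 : 9c 22 75
[1] 0x01->0x18 len=8 : 62 8b ca 9c 22 75 9a 5c
[2] 0x1a->0x0d len=4 : ca 9c 22 75
[3] 0x21->0x07 len=4 : d6 9d 3b 22
[4] 0x05->0x1f len=7 : 22 75 d6 9d 3b 22 16
query mem[0x0e]=0x9c, mem[0x0a]=0x22, mem[0x25]=0x16, mem[0x24]=0x22, mem[0x0d]=0xca

MEM[0x0e,0x0a,0x25,0x24,0x0d] = 9c 22 16 22 ca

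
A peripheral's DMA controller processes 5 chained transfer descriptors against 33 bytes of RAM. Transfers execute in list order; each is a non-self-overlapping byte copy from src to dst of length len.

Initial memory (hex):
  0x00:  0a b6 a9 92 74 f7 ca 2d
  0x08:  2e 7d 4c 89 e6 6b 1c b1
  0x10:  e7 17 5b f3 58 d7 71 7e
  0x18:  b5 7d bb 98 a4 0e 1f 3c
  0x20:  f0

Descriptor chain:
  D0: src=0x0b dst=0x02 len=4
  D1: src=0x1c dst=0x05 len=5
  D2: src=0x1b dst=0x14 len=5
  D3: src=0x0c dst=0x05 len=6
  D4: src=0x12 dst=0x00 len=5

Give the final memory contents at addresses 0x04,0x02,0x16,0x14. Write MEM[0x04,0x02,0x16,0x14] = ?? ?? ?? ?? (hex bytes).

  after D0: wrote 4B at 0x02 = 89e66b1c
  after D1: wrote 5B at 0x05 = a40e1f3cf0
  after D2: wrote 5B at 0x14 = 98a40e1f3c
  after D3: wrote 6B at 0x05 = e66b1cb1e717
  after D4: wrote 5B at 0x00 = 5bf398a40e
query mem[0x04]=0x0e, mem[0x02]=0x98, mem[0x16]=0x0e, mem[0x14]=0x98

MEM[0x04,0x02,0x16,0x14] = 0e 98 0e 98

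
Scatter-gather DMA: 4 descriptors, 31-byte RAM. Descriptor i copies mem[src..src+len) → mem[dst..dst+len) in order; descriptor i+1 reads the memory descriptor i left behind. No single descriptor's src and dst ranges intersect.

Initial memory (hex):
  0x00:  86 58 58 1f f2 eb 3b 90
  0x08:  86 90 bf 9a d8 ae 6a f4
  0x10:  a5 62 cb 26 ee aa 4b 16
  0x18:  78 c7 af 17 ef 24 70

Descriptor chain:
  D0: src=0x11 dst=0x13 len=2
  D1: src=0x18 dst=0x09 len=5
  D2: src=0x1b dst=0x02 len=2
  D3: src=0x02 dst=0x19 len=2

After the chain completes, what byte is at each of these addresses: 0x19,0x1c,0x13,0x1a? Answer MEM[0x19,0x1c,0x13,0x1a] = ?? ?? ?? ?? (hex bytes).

  after D0: wrote 2B at 0x13 = 62cb
  after D1: wrote 5B at 0x09 = 78c7af17ef
  after D2: wrote 2B at 0x02 = 17ef
  after D3: wrote 2B at 0x19 = 17ef
query mem[0x19]=0x17, mem[0x1c]=0xef, mem[0x13]=0x62, mem[0x1a]=0xef

MEM[0x19,0x1c,0x13,0x1a] = 17 ef 62 ef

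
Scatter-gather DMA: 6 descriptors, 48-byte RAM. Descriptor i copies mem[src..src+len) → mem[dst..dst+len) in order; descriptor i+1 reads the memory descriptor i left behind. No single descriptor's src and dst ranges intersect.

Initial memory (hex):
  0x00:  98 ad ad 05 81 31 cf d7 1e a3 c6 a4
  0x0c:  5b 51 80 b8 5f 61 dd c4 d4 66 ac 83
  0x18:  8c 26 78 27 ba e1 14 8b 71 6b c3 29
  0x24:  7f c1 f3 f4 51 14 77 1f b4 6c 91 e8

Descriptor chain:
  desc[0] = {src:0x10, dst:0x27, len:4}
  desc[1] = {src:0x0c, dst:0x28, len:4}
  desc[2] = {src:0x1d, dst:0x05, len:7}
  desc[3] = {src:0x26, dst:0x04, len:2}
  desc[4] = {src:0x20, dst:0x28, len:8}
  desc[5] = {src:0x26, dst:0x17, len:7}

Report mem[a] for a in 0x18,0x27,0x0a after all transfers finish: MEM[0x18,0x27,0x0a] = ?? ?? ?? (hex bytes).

#0 dst[0x27+4] := {0x5f,0x61,0xdd,0xc4}
#1 dst[0x28+4] := {0x5b,0x51,0x80,0xb8}
#2 dst[0x05+7] := {0xe1,0x14,0x8b,0x71,0x6b,0xc3,0x29}
#3 dst[0x04+2] := {0xf3,0x5f}
#4 dst[0x28+8] := {0x71,0x6b,0xc3,0x29,0x7f,0xc1,0xf3,0x5f}
#5 dst[0x17+7] := {0xf3,0x5f,0x71,0x6b,0xc3,0x29,0x7f}
query mem[0x18]=0x5f, mem[0x27]=0x5f, mem[0x0a]=0xc3

MEM[0x18,0x27,0x0a] = 5f 5f c3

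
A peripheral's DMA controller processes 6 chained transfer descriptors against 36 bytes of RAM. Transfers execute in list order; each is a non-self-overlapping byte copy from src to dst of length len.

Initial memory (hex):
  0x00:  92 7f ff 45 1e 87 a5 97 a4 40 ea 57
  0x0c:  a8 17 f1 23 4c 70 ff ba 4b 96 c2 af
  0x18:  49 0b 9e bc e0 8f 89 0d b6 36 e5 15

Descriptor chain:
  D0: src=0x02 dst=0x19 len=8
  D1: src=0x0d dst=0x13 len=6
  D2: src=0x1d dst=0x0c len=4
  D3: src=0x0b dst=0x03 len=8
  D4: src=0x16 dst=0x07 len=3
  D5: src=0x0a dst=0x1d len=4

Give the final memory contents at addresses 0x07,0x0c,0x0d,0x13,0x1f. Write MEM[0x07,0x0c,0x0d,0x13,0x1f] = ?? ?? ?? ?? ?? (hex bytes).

MEM[0x07,0x0c,0x0d,0x13,0x1f] = 4c a5 97 17 a5

D0: mem[0x19..0x20] <- [ff 45 1e 87 a5 97 a4 40]
D1: mem[0x13..0x18] <- [17 f1 23 4c 70 ff]
D2: mem[0x0c..0x0f] <- [a5 97 a4 40]
D3: mem[0x03..0x0a] <- [57 a5 97 a4 40 4c 70 ff]
D4: mem[0x07..0x09] <- [4c 70 ff]
D5: mem[0x1d..0x20] <- [ff 57 a5 97]
query mem[0x07]=0x4c, mem[0x0c]=0xa5, mem[0x0d]=0x97, mem[0x13]=0x17, mem[0x1f]=0xa5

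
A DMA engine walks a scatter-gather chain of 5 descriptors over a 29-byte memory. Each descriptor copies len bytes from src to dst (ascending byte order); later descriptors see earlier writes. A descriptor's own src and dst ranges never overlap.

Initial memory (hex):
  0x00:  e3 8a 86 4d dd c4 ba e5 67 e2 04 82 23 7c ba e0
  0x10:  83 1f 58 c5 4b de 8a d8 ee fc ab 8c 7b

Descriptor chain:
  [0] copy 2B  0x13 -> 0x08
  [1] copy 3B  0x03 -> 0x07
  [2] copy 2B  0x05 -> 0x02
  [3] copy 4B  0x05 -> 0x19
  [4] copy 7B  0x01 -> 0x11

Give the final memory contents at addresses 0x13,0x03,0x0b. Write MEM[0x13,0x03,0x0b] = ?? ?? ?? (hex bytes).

D0: mem[0x08..0x09] <- [c5 4b]
D1: mem[0x07..0x09] <- [4d dd c4]
D2: mem[0x02..0x03] <- [c4 ba]
D3: mem[0x19..0x1c] <- [c4 ba 4d dd]
D4: mem[0x11..0x17] <- [8a c4 ba dd c4 ba 4d]
query mem[0x13]=0xba, mem[0x03]=0xba, mem[0x0b]=0x82

MEM[0x13,0x03,0x0b] = ba ba 82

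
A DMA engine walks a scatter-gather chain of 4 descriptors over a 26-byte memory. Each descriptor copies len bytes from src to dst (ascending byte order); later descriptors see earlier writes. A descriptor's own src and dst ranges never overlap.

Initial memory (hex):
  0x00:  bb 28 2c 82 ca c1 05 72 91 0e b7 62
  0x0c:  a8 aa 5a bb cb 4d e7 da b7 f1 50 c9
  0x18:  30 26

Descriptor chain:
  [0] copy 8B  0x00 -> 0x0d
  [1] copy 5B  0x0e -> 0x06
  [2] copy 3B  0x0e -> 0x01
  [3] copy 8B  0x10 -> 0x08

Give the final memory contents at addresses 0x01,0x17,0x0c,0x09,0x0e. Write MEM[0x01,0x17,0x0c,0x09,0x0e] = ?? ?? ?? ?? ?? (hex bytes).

D0: mem[0x0d..0x14] <- [bb 28 2c 82 ca c1 05 72]
D1: mem[0x06..0x0a] <- [28 2c 82 ca c1]
D2: mem[0x01..0x03] <- [28 2c 82]
D3: mem[0x08..0x0f] <- [82 ca c1 05 72 f1 50 c9]
query mem[0x01]=0x28, mem[0x17]=0xc9, mem[0x0c]=0x72, mem[0x09]=0xca, mem[0x0e]=0x50

MEM[0x01,0x17,0x0c,0x09,0x0e] = 28 c9 72 ca 50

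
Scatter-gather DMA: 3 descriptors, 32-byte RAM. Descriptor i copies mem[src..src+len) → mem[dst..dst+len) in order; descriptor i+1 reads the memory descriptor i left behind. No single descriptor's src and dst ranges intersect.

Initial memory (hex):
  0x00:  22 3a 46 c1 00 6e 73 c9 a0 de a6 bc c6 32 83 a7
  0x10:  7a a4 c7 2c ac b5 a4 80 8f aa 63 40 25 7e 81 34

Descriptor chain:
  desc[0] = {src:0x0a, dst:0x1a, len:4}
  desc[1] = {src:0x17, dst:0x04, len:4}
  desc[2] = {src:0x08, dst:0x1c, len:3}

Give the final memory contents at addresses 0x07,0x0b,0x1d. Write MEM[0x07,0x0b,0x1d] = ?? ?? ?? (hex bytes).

MEM[0x07,0x0b,0x1d] = a6 bc de

[0] 0x0a->0x1a len=4 : a6 bc c6 32
[1] 0x17->0x04 len=4 : 80 8f aa a6
[2] 0x08->0x1c len=3 : a0 de a6
query mem[0x07]=0xa6, mem[0x0b]=0xbc, mem[0x1d]=0xde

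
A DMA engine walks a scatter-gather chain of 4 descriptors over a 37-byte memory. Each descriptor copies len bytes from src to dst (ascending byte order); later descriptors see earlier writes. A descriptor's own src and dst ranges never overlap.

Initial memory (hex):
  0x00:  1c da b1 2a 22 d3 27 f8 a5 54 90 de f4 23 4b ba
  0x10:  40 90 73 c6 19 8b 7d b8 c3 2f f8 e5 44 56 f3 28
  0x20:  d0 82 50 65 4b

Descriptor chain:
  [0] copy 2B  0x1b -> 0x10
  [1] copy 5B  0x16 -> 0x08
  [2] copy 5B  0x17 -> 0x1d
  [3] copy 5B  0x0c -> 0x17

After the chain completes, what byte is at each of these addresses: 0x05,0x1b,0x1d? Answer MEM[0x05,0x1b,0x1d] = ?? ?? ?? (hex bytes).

MEM[0x05,0x1b,0x1d] = d3 e5 b8

#0 dst[0x10+2] := {0xe5,0x44}
#1 dst[0x08+5] := {0x7d,0xb8,0xc3,0x2f,0xf8}
#2 dst[0x1d+5] := {0xb8,0xc3,0x2f,0xf8,0xe5}
#3 dst[0x17+5] := {0xf8,0x23,0x4b,0xba,0xe5}
query mem[0x05]=0xd3, mem[0x1b]=0xe5, mem[0x1d]=0xb8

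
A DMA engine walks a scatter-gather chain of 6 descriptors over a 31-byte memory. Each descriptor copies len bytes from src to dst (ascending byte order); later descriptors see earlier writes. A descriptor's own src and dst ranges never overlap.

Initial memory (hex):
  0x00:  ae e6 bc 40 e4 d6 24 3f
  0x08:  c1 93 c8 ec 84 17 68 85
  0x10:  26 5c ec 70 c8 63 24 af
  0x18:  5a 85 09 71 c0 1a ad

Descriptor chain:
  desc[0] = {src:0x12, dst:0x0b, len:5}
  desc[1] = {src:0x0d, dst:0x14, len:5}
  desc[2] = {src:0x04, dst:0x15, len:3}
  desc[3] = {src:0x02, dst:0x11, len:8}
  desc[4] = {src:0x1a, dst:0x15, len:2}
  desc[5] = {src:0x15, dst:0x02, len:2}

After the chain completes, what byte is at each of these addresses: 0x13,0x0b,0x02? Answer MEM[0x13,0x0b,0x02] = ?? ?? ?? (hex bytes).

MEM[0x13,0x0b,0x02] = e4 ec 09

#0 dst[0x0b+5] := {0xec,0x70,0xc8,0x63,0x24}
#1 dst[0x14+5] := {0xc8,0x63,0x24,0x26,0x5c}
#2 dst[0x15+3] := {0xe4,0xd6,0x24}
#3 dst[0x11+8] := {0xbc,0x40,0xe4,0xd6,0x24,0x3f,0xc1,0x93}
#4 dst[0x15+2] := {0x09,0x71}
#5 dst[0x02+2] := {0x09,0x71}
query mem[0x13]=0xe4, mem[0x0b]=0xec, mem[0x02]=0x09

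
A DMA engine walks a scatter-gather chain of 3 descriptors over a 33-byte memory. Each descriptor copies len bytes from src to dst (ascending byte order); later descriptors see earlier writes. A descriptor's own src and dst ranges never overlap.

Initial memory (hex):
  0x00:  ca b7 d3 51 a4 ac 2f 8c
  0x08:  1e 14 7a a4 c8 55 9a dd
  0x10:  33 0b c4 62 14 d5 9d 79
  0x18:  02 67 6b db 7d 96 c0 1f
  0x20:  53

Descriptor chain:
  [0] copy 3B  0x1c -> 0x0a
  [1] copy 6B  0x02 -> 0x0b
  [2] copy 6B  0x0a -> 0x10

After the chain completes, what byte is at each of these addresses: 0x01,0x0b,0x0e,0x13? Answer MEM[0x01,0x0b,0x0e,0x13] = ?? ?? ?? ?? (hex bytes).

D0: mem[0x0a..0x0c] <- [7d 96 c0]
D1: mem[0x0b..0x10] <- [d3 51 a4 ac 2f 8c]
D2: mem[0x10..0x15] <- [7d d3 51 a4 ac 2f]
query mem[0x01]=0xb7, mem[0x0b]=0xd3, mem[0x0e]=0xac, mem[0x13]=0xa4

MEM[0x01,0x0b,0x0e,0x13] = b7 d3 ac a4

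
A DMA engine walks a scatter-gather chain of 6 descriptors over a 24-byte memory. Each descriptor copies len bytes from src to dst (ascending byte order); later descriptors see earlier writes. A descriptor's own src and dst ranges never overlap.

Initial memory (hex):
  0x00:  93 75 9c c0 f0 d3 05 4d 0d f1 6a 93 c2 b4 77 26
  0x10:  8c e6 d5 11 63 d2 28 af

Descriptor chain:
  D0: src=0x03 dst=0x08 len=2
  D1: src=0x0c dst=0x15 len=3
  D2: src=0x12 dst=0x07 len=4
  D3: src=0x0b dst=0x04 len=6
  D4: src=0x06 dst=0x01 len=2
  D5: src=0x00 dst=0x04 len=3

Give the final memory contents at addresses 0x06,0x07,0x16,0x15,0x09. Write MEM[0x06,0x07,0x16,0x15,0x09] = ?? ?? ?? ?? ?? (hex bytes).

MEM[0x06,0x07,0x16,0x15,0x09] = 77 77 b4 c2 8c

D0: mem[0x08..0x09] <- [c0 f0]
D1: mem[0x15..0x17] <- [c2 b4 77]
D2: mem[0x07..0x0a] <- [d5 11 63 c2]
D3: mem[0x04..0x09] <- [93 c2 b4 77 26 8c]
D4: mem[0x01..0x02] <- [b4 77]
D5: mem[0x04..0x06] <- [93 b4 77]
query mem[0x06]=0x77, mem[0x07]=0x77, mem[0x16]=0xb4, mem[0x15]=0xc2, mem[0x09]=0x8c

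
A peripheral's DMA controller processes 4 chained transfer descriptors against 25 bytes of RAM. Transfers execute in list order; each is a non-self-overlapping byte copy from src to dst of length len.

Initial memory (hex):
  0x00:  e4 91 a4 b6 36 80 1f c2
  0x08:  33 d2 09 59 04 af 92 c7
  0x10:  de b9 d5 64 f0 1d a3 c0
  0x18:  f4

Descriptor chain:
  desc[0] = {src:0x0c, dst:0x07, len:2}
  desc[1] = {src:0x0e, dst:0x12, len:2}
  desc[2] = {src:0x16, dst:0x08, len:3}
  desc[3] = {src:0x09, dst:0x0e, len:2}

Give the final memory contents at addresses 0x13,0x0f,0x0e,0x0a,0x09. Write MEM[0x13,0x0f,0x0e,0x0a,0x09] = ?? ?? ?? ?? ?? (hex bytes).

MEM[0x13,0x0f,0x0e,0x0a,0x09] = c7 f4 c0 f4 c0

[0] 0x0c->0x07 len=2 : 04 af
[1] 0x0e->0x12 len=2 : 92 c7
[2] 0x16->0x08 len=3 : a3 c0 f4
[3] 0x09->0x0e len=2 : c0 f4
query mem[0x13]=0xc7, mem[0x0f]=0xf4, mem[0x0e]=0xc0, mem[0x0a]=0xf4, mem[0x09]=0xc0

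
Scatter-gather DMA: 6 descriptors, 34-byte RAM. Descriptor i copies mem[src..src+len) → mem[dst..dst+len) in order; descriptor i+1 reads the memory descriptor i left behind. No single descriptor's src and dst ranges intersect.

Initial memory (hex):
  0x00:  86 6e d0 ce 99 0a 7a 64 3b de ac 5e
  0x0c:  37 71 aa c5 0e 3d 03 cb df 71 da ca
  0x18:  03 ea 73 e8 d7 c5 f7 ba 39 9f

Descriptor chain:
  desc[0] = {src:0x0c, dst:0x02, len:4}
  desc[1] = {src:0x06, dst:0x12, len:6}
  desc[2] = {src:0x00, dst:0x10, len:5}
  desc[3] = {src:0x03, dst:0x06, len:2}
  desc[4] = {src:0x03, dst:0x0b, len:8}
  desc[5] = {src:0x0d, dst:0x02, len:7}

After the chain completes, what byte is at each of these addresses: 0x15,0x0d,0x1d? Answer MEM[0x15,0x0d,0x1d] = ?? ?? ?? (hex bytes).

#0 dst[0x02+4] := {0x37,0x71,0xaa,0xc5}
#1 dst[0x12+6] := {0x7a,0x64,0x3b,0xde,0xac,0x5e}
#2 dst[0x10+5] := {0x86,0x6e,0x37,0x71,0xaa}
#3 dst[0x06+2] := {0x71,0xaa}
#4 dst[0x0b+8] := {0x71,0xaa,0xc5,0x71,0xaa,0x3b,0xde,0xac}
#5 dst[0x02+7] := {0xc5,0x71,0xaa,0x3b,0xde,0xac,0x71}
query mem[0x15]=0xde, mem[0x0d]=0xc5, mem[0x1d]=0xc5

MEM[0x15,0x0d,0x1d] = de c5 c5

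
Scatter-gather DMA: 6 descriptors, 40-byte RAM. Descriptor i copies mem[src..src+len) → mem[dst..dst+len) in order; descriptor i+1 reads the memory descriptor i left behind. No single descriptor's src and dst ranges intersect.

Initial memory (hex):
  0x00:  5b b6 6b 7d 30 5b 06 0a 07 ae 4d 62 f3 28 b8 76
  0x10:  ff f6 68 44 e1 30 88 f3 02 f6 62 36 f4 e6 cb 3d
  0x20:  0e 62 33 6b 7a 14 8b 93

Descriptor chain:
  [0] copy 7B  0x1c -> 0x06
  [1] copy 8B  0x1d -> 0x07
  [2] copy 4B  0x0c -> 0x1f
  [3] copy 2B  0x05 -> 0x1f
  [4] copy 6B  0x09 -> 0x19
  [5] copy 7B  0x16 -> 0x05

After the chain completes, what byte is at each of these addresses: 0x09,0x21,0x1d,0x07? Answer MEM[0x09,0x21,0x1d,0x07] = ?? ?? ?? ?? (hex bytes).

MEM[0x09,0x21,0x1d,0x07] = 0e 7a 6b 02

D0: mem[0x06..0x0c] <- [f4 e6 cb 3d 0e 62 33]
D1: mem[0x07..0x0e] <- [e6 cb 3d 0e 62 33 6b 7a]
D2: mem[0x1f..0x22] <- [33 6b 7a 76]
D3: mem[0x1f..0x20] <- [5b f4]
D4: mem[0x19..0x1e] <- [3d 0e 62 33 6b 7a]
D5: mem[0x05..0x0b] <- [88 f3 02 3d 0e 62 33]
query mem[0x09]=0x0e, mem[0x21]=0x7a, mem[0x1d]=0x6b, mem[0x07]=0x02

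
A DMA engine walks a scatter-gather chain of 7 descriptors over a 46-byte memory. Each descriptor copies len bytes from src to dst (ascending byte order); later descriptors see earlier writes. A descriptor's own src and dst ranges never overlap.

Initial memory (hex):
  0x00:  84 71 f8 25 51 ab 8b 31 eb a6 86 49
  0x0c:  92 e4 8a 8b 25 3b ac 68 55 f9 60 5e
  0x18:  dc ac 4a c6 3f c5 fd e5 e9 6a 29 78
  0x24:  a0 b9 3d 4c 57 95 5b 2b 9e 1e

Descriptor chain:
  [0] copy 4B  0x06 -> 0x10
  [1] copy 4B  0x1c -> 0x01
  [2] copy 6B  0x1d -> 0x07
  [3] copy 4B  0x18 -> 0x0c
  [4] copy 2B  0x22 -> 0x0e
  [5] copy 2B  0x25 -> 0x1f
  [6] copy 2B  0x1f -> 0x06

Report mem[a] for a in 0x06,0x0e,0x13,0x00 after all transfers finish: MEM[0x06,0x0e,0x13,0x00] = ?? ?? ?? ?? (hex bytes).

MEM[0x06,0x0e,0x13,0x00] = b9 29 a6 84

[0] 0x06->0x10 len=4 : 8b 31 eb a6
[1] 0x1c->0x01 len=4 : 3f c5 fd e5
[2] 0x1d->0x07 len=6 : c5 fd e5 e9 6a 29
[3] 0x18->0x0c len=4 : dc ac 4a c6
[4] 0x22->0x0e len=2 : 29 78
[5] 0x25->0x1f len=2 : b9 3d
[6] 0x1f->0x06 len=2 : b9 3d
query mem[0x06]=0xb9, mem[0x0e]=0x29, mem[0x13]=0xa6, mem[0x00]=0x84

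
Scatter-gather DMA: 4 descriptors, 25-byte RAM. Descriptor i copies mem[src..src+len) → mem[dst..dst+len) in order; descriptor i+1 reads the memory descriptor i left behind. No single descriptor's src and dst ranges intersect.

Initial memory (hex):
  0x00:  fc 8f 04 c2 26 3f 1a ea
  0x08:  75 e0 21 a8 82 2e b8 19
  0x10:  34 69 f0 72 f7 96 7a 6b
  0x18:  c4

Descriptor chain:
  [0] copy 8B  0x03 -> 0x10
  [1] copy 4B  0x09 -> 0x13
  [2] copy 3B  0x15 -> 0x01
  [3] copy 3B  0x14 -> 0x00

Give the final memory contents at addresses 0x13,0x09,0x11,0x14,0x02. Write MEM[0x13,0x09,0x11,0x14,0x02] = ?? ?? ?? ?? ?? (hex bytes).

D0: mem[0x10..0x17] <- [c2 26 3f 1a ea 75 e0 21]
D1: mem[0x13..0x16] <- [e0 21 a8 82]
D2: mem[0x01..0x03] <- [a8 82 21]
D3: mem[0x00..0x02] <- [21 a8 82]
query mem[0x13]=0xe0, mem[0x09]=0xe0, mem[0x11]=0x26, mem[0x14]=0x21, mem[0x02]=0x82

MEM[0x13,0x09,0x11,0x14,0x02] = e0 e0 26 21 82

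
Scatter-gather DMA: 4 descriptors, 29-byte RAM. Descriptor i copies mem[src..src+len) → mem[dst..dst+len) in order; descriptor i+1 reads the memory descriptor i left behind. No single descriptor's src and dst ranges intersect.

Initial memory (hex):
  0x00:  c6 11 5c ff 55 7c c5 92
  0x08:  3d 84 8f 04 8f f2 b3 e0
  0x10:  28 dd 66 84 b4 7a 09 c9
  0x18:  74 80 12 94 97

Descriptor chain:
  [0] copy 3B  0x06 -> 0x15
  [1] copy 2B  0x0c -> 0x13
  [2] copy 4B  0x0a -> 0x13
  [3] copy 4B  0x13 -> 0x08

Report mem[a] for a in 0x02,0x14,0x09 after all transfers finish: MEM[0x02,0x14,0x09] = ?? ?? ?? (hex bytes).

MEM[0x02,0x14,0x09] = 5c 04 04

  after D0: wrote 3B at 0x15 = c5923d
  after D1: wrote 2B at 0x13 = 8ff2
  after D2: wrote 4B at 0x13 = 8f048ff2
  after D3: wrote 4B at 0x08 = 8f048ff2
query mem[0x02]=0x5c, mem[0x14]=0x04, mem[0x09]=0x04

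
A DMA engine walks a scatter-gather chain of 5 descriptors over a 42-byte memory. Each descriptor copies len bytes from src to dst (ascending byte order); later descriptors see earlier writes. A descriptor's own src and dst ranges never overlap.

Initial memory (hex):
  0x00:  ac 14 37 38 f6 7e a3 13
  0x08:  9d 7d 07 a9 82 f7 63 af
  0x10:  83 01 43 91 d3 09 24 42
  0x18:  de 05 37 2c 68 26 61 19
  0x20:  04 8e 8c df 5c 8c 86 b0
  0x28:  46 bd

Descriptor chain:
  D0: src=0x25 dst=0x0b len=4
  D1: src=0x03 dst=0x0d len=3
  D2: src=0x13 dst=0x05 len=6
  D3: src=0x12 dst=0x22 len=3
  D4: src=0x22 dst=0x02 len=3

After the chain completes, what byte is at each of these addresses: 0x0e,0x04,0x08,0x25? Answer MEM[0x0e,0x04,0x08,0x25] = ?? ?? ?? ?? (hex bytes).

MEM[0x0e,0x04,0x08,0x25] = f6 d3 24 8c

D0: mem[0x0b..0x0e] <- [8c 86 b0 46]
D1: mem[0x0d..0x0f] <- [38 f6 7e]
D2: mem[0x05..0x0a] <- [91 d3 09 24 42 de]
D3: mem[0x22..0x24] <- [43 91 d3]
D4: mem[0x02..0x04] <- [43 91 d3]
query mem[0x0e]=0xf6, mem[0x04]=0xd3, mem[0x08]=0x24, mem[0x25]=0x8c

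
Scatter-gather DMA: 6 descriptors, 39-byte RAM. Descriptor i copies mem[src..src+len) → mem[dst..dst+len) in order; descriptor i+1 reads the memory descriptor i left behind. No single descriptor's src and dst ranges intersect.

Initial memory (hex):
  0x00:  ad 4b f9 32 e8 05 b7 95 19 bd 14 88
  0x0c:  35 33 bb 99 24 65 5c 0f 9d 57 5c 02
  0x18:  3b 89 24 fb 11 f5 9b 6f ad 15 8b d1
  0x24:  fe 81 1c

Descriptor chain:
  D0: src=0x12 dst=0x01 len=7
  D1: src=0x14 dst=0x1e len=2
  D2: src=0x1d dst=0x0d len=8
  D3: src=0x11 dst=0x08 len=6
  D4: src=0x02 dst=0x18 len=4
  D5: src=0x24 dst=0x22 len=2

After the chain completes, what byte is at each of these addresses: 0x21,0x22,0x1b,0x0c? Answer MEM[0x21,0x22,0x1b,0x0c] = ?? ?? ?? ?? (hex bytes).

  after D0: wrote 7B at 0x01 = 5c0f9d575c023b
  after D1: wrote 2B at 0x1e = 9d57
  after D2: wrote 8B at 0x0d = f59d57ad158bd1fe
  after D3: wrote 6B at 0x08 = 158bd1fe575c
  after D4: wrote 4B at 0x18 = 0f9d575c
  after D5: wrote 2B at 0x22 = fe81
query mem[0x21]=0x15, mem[0x22]=0xfe, mem[0x1b]=0x5c, mem[0x0c]=0x57

MEM[0x21,0x22,0x1b,0x0c] = 15 fe 5c 57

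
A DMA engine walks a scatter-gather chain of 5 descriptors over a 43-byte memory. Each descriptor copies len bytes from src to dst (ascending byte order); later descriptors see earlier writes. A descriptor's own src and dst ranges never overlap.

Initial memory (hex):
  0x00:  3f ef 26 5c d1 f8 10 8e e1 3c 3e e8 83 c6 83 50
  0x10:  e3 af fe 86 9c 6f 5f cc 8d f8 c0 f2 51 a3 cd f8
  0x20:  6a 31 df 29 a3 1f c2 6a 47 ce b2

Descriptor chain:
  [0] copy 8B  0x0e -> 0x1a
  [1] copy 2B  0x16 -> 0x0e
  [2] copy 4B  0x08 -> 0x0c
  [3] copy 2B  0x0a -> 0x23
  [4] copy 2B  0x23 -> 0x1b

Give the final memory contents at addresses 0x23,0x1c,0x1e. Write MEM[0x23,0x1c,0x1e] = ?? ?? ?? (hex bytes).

D0: mem[0x1a..0x21] <- [83 50 e3 af fe 86 9c 6f]
D1: mem[0x0e..0x0f] <- [5f cc]
D2: mem[0x0c..0x0f] <- [e1 3c 3e e8]
D3: mem[0x23..0x24] <- [3e e8]
D4: mem[0x1b..0x1c] <- [3e e8]
query mem[0x23]=0x3e, mem[0x1c]=0xe8, mem[0x1e]=0xfe

MEM[0x23,0x1c,0x1e] = 3e e8 fe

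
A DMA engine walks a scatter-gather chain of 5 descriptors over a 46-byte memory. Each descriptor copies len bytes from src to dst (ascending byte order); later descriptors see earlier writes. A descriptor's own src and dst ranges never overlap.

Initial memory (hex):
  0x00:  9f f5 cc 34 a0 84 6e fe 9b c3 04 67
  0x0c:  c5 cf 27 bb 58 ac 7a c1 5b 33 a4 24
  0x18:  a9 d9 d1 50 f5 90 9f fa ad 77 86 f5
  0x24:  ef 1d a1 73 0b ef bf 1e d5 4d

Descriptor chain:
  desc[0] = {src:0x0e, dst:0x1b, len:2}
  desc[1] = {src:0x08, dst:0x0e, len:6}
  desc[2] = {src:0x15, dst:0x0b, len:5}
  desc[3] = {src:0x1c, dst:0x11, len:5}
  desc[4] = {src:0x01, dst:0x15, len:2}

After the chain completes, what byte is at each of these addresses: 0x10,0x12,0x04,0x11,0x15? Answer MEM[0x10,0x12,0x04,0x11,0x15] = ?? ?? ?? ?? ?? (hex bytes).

  after D0: wrote 2B at 0x1b = 27bb
  after D1: wrote 6B at 0x0e = 9bc30467c5cf
  after D2: wrote 5B at 0x0b = 33a424a9d9
  after D3: wrote 5B at 0x11 = bb909ffaad
  after D4: wrote 2B at 0x15 = f5cc
query mem[0x10]=0x04, mem[0x12]=0x90, mem[0x04]=0xa0, mem[0x11]=0xbb, mem[0x15]=0xf5

MEM[0x10,0x12,0x04,0x11,0x15] = 04 90 a0 bb f5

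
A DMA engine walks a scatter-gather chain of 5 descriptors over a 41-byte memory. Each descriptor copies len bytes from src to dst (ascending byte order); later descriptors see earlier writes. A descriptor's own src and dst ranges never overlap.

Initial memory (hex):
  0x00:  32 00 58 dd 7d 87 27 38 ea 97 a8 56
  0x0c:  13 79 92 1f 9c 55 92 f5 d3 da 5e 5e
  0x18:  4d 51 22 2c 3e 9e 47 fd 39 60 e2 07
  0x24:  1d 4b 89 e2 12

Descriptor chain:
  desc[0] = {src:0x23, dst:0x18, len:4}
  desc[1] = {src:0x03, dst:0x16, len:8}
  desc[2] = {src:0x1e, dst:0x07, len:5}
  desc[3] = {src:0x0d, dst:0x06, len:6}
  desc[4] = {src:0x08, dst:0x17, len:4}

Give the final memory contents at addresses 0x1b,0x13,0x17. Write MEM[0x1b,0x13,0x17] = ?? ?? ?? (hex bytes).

[0] 0x23->0x18 len=4 : 07 1d 4b 89
[1] 0x03->0x16 len=8 : dd 7d 87 27 38 ea 97 a8
[2] 0x1e->0x07 len=5 : 47 fd 39 60 e2
[3] 0x0d->0x06 len=6 : 79 92 1f 9c 55 92
[4] 0x08->0x17 len=4 : 1f 9c 55 92
query mem[0x1b]=0xea, mem[0x13]=0xf5, mem[0x17]=0x1f

MEM[0x1b,0x13,0x17] = ea f5 1f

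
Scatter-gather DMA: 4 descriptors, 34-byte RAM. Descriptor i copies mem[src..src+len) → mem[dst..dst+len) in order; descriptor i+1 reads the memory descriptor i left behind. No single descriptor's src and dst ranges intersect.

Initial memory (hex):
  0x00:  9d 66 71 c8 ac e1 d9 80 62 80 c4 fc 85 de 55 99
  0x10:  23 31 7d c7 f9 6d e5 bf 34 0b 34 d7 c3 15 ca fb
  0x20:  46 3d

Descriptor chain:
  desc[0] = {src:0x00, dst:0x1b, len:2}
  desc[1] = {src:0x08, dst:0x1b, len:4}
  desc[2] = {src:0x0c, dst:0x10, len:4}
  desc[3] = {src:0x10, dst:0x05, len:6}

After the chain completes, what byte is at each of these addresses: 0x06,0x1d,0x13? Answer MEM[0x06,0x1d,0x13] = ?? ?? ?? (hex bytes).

MEM[0x06,0x1d,0x13] = de c4 99

  after D0: wrote 2B at 0x1b = 9d66
  after D1: wrote 4B at 0x1b = 6280c4fc
  after D2: wrote 4B at 0x10 = 85de5599
  after D3: wrote 6B at 0x05 = 85de5599f96d
query mem[0x06]=0xde, mem[0x1d]=0xc4, mem[0x13]=0x99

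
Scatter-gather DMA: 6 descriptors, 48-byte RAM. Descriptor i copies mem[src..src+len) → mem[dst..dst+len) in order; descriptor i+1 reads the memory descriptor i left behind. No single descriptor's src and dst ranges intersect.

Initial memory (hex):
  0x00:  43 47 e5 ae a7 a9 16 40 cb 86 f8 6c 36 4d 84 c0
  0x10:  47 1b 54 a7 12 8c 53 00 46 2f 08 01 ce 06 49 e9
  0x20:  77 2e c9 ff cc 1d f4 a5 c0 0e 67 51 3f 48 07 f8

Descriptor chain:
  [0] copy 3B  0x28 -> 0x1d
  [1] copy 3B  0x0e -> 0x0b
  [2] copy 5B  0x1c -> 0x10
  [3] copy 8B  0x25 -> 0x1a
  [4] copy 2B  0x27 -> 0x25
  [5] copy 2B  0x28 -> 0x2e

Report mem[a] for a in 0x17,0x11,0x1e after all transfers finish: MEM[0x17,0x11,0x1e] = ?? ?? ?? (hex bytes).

MEM[0x17,0x11,0x1e] = 00 c0 0e

  after D0: wrote 3B at 0x1d = c00e67
  after D1: wrote 3B at 0x0b = 84c047
  after D2: wrote 5B at 0x10 = cec00e6777
  after D3: wrote 8B at 0x1a = 1df4a5c00e67513f
  after D4: wrote 2B at 0x25 = a5c0
  after D5: wrote 2B at 0x2e = c00e
query mem[0x17]=0x00, mem[0x11]=0xc0, mem[0x1e]=0x0e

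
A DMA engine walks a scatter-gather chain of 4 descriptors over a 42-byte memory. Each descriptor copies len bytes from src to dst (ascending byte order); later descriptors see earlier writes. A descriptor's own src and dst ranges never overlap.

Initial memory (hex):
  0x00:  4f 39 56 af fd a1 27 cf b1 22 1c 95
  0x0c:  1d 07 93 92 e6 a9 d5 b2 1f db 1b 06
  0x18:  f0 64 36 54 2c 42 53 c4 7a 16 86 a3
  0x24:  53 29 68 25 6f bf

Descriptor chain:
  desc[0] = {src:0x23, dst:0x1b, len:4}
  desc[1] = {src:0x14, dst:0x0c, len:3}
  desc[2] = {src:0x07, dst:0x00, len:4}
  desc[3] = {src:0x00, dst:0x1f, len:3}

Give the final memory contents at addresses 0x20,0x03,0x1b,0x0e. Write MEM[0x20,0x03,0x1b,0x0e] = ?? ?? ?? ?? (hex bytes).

MEM[0x20,0x03,0x1b,0x0e] = b1 1c a3 1b

D0: mem[0x1b..0x1e] <- [a3 53 29 68]
D1: mem[0x0c..0x0e] <- [1f db 1b]
D2: mem[0x00..0x03] <- [cf b1 22 1c]
D3: mem[0x1f..0x21] <- [cf b1 22]
query mem[0x20]=0xb1, mem[0x03]=0x1c, mem[0x1b]=0xa3, mem[0x0e]=0x1b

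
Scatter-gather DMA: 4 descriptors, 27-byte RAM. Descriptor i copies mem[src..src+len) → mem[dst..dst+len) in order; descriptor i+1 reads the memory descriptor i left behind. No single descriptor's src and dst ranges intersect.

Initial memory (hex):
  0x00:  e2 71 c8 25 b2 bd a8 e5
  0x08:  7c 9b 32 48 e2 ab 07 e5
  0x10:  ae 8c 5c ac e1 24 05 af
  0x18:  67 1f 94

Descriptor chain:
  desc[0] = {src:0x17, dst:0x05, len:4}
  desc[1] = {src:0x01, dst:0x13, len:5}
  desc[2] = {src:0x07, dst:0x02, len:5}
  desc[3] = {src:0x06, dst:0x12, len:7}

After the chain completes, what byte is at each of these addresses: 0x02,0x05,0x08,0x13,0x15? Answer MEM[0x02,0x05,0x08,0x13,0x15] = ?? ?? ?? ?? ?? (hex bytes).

MEM[0x02,0x05,0x08,0x13,0x15] = 1f 32 94 1f 9b

[0] 0x17->0x05 len=4 : af 67 1f 94
[1] 0x01->0x13 len=5 : 71 c8 25 b2 af
[2] 0x07->0x02 len=5 : 1f 94 9b 32 48
[3] 0x06->0x12 len=7 : 48 1f 94 9b 32 48 e2
query mem[0x02]=0x1f, mem[0x05]=0x32, mem[0x08]=0x94, mem[0x13]=0x1f, mem[0x15]=0x9b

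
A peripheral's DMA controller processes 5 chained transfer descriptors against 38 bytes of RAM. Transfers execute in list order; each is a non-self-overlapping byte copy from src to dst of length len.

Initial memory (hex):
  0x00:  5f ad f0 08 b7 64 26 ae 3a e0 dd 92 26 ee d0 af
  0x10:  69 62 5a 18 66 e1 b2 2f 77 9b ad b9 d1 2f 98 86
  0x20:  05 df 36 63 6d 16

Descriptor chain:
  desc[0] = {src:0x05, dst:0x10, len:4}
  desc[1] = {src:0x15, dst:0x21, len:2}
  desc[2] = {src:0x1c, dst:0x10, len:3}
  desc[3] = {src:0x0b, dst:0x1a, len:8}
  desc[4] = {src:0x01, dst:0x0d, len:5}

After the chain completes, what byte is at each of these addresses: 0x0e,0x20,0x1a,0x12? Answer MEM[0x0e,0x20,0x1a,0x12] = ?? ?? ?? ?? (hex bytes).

MEM[0x0e,0x20,0x1a,0x12] = f0 2f 92 98

  after D0: wrote 4B at 0x10 = 6426ae3a
  after D1: wrote 2B at 0x21 = e1b2
  after D2: wrote 3B at 0x10 = d12f98
  after D3: wrote 8B at 0x1a = 9226eed0afd12f98
  after D4: wrote 5B at 0x0d = adf008b764
query mem[0x0e]=0xf0, mem[0x20]=0x2f, mem[0x1a]=0x92, mem[0x12]=0x98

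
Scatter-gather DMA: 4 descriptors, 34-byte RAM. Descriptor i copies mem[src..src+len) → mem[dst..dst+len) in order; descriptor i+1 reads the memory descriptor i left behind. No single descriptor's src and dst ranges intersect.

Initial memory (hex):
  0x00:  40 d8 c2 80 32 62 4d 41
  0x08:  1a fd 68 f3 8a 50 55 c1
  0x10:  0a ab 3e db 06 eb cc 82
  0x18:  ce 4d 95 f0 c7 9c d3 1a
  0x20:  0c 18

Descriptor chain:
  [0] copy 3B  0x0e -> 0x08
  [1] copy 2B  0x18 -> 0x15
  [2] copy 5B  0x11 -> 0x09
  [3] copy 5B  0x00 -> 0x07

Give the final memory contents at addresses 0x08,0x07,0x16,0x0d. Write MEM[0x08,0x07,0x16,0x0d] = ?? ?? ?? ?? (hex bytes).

MEM[0x08,0x07,0x16,0x0d] = d8 40 4d ce

#0 dst[0x08+3] := {0x55,0xc1,0x0a}
#1 dst[0x15+2] := {0xce,0x4d}
#2 dst[0x09+5] := {0xab,0x3e,0xdb,0x06,0xce}
#3 dst[0x07+5] := {0x40,0xd8,0xc2,0x80,0x32}
query mem[0x08]=0xd8, mem[0x07]=0x40, mem[0x16]=0x4d, mem[0x0d]=0xce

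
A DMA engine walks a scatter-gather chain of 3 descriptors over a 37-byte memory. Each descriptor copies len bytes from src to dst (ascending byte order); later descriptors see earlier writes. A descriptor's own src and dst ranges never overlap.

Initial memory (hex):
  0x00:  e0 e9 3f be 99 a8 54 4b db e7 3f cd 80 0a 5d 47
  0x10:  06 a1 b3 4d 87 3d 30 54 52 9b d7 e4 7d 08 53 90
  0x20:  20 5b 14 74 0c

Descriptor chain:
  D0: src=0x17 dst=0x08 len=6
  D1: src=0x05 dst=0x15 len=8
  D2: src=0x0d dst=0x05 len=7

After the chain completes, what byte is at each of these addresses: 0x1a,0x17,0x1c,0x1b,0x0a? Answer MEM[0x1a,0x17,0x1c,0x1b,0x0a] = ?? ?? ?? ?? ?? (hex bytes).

MEM[0x1a,0x17,0x1c,0x1b,0x0a] = 9b 4b e4 d7 b3

D0: mem[0x08..0x0d] <- [54 52 9b d7 e4 7d]
D1: mem[0x15..0x1c] <- [a8 54 4b 54 52 9b d7 e4]
D2: mem[0x05..0x0b] <- [7d 5d 47 06 a1 b3 4d]
query mem[0x1a]=0x9b, mem[0x17]=0x4b, mem[0x1c]=0xe4, mem[0x1b]=0xd7, mem[0x0a]=0xb3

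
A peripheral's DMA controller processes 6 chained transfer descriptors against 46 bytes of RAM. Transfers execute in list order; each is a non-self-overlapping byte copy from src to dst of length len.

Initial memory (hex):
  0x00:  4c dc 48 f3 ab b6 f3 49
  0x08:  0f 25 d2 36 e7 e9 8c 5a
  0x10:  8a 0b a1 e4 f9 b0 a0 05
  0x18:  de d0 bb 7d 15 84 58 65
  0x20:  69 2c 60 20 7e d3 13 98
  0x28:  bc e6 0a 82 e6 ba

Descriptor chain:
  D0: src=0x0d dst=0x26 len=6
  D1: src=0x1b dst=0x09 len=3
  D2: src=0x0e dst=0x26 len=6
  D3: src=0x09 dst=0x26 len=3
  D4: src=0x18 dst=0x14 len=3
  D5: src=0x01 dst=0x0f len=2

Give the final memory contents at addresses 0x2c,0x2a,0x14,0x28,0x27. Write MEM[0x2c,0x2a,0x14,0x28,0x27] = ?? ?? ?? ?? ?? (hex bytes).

#0 dst[0x26+6] := {0xe9,0x8c,0x5a,0x8a,0x0b,0xa1}
#1 dst[0x09+3] := {0x7d,0x15,0x84}
#2 dst[0x26+6] := {0x8c,0x5a,0x8a,0x0b,0xa1,0xe4}
#3 dst[0x26+3] := {0x7d,0x15,0x84}
#4 dst[0x14+3] := {0xde,0xd0,0xbb}
#5 dst[0x0f+2] := {0xdc,0x48}
query mem[0x2c]=0xe6, mem[0x2a]=0xa1, mem[0x14]=0xde, mem[0x28]=0x84, mem[0x27]=0x15

MEM[0x2c,0x2a,0x14,0x28,0x27] = e6 a1 de 84 15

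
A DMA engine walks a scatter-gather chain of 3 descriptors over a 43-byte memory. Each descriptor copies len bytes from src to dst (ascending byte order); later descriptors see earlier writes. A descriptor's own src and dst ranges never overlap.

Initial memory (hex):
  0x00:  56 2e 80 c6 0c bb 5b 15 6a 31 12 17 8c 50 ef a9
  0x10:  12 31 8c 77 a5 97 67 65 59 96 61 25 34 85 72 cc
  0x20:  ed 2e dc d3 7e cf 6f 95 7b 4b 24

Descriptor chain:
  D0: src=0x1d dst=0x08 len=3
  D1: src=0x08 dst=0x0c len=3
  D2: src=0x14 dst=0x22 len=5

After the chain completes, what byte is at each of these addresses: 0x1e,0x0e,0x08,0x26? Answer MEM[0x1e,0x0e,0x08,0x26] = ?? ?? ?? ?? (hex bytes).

MEM[0x1e,0x0e,0x08,0x26] = 72 cc 85 59

D0: mem[0x08..0x0a] <- [85 72 cc]
D1: mem[0x0c..0x0e] <- [85 72 cc]
D2: mem[0x22..0x26] <- [a5 97 67 65 59]
query mem[0x1e]=0x72, mem[0x0e]=0xcc, mem[0x08]=0x85, mem[0x26]=0x59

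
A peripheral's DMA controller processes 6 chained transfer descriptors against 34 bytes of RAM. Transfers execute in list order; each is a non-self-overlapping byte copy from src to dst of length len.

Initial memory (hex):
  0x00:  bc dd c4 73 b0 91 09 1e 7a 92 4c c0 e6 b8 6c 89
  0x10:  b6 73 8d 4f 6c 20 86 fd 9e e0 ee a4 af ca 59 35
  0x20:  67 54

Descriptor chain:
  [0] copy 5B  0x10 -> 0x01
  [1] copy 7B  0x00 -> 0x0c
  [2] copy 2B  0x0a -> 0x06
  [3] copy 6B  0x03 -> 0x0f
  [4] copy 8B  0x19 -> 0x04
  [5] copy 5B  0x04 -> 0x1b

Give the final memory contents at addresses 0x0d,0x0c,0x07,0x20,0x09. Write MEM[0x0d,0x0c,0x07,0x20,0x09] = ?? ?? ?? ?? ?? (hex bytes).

MEM[0x0d,0x0c,0x07,0x20,0x09] = b6 bc af 67 59

#0 dst[0x01+5] := {0xb6,0x73,0x8d,0x4f,0x6c}
#1 dst[0x0c+7] := {0xbc,0xb6,0x73,0x8d,0x4f,0x6c,0x09}
#2 dst[0x06+2] := {0x4c,0xc0}
#3 dst[0x0f+6] := {0x8d,0x4f,0x6c,0x4c,0xc0,0x7a}
#4 dst[0x04+8] := {0xe0,0xee,0xa4,0xaf,0xca,0x59,0x35,0x67}
#5 dst[0x1b+5] := {0xe0,0xee,0xa4,0xaf,0xca}
query mem[0x0d]=0xb6, mem[0x0c]=0xbc, mem[0x07]=0xaf, mem[0x20]=0x67, mem[0x09]=0x59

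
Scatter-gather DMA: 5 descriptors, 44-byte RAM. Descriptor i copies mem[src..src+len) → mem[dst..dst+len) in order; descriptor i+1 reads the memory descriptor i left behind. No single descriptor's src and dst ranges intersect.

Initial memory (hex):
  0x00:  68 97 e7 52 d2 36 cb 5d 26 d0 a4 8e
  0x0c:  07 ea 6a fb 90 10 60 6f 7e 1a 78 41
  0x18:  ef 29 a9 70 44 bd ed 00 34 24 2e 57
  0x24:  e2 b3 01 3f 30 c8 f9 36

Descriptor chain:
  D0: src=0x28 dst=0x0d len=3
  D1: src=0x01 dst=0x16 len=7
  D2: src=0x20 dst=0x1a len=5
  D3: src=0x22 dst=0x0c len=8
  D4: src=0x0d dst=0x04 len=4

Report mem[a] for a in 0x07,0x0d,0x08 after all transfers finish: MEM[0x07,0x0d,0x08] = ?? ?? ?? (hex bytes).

[0] 0x28->0x0d len=3 : 30 c8 f9
[1] 0x01->0x16 len=7 : 97 e7 52 d2 36 cb 5d
[2] 0x20->0x1a len=5 : 34 24 2e 57 e2
[3] 0x22->0x0c len=8 : 2e 57 e2 b3 01 3f 30 c8
[4] 0x0d->0x04 len=4 : 57 e2 b3 01
query mem[0x07]=0x01, mem[0x0d]=0x57, mem[0x08]=0x26

MEM[0x07,0x0d,0x08] = 01 57 26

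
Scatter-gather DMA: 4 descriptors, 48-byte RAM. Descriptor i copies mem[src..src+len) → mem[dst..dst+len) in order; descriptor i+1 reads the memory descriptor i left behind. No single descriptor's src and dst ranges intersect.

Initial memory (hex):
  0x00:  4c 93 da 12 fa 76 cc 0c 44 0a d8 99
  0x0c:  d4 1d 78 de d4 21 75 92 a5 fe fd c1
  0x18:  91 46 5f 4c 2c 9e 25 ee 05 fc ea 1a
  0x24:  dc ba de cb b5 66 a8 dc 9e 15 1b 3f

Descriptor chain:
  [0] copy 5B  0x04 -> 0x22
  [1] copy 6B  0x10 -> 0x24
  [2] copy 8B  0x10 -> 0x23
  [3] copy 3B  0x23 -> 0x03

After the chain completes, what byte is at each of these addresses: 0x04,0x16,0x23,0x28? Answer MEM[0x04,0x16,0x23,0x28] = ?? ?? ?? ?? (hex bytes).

MEM[0x04,0x16,0x23,0x28] = 21 fd d4 fe

  after D0: wrote 5B at 0x22 = fa76cc0c44
  after D1: wrote 6B at 0x24 = d4217592a5fe
  after D2: wrote 8B at 0x23 = d4217592a5fefdc1
  after D3: wrote 3B at 0x03 = d42175
query mem[0x04]=0x21, mem[0x16]=0xfd, mem[0x23]=0xd4, mem[0x28]=0xfe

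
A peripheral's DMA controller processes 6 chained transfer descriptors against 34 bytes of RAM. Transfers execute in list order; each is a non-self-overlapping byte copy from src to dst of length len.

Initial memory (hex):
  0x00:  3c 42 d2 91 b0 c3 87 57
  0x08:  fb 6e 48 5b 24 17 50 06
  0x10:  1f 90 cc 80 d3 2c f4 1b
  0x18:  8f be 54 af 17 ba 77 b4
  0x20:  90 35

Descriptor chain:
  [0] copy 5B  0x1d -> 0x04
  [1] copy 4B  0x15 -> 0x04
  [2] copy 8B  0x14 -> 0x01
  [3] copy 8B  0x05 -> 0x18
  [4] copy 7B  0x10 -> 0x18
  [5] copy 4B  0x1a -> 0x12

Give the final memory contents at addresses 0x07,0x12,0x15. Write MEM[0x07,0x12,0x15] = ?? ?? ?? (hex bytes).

MEM[0x07,0x12,0x15] = 54 cc 2c

D0: mem[0x04..0x08] <- [ba 77 b4 90 35]
D1: mem[0x04..0x07] <- [2c f4 1b 8f]
D2: mem[0x01..0x08] <- [d3 2c f4 1b 8f be 54 af]
D3: mem[0x18..0x1f] <- [8f be 54 af 6e 48 5b 24]
D4: mem[0x18..0x1e] <- [1f 90 cc 80 d3 2c f4]
D5: mem[0x12..0x15] <- [cc 80 d3 2c]
query mem[0x07]=0x54, mem[0x12]=0xcc, mem[0x15]=0x2c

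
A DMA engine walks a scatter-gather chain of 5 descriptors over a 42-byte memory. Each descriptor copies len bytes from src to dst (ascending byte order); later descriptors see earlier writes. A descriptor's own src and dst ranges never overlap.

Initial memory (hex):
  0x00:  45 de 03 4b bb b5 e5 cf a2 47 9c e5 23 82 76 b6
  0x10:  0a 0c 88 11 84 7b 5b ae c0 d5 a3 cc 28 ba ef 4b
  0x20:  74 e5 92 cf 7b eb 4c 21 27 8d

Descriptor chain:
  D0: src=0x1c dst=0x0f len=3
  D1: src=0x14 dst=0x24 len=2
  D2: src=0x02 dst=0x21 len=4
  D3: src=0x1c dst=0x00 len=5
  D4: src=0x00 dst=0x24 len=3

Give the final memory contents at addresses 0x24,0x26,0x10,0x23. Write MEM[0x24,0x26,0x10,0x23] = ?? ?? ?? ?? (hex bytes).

#0 dst[0x0f+3] := {0x28,0xba,0xef}
#1 dst[0x24+2] := {0x84,0x7b}
#2 dst[0x21+4] := {0x03,0x4b,0xbb,0xb5}
#3 dst[0x00+5] := {0x28,0xba,0xef,0x4b,0x74}
#4 dst[0x24+3] := {0x28,0xba,0xef}
query mem[0x24]=0x28, mem[0x26]=0xef, mem[0x10]=0xba, mem[0x23]=0xbb

MEM[0x24,0x26,0x10,0x23] = 28 ef ba bb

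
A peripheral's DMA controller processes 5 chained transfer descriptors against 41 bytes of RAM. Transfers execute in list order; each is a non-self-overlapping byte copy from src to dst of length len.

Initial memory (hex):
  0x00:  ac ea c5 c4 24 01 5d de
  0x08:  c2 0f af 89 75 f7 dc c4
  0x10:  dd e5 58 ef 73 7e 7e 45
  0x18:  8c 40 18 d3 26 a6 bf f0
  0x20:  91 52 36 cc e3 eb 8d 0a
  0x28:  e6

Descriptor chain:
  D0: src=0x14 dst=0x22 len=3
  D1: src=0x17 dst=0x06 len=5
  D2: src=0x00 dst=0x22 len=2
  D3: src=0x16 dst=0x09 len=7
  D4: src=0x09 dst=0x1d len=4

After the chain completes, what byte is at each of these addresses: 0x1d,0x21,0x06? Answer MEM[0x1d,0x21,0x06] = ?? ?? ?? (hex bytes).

[0] 0x14->0x22 len=3 : 73 7e 7e
[1] 0x17->0x06 len=5 : 45 8c 40 18 d3
[2] 0x00->0x22 len=2 : ac ea
[3] 0x16->0x09 len=7 : 7e 45 8c 40 18 d3 26
[4] 0x09->0x1d len=4 : 7e 45 8c 40
query mem[0x1d]=0x7e, mem[0x21]=0x52, mem[0x06]=0x45

MEM[0x1d,0x21,0x06] = 7e 52 45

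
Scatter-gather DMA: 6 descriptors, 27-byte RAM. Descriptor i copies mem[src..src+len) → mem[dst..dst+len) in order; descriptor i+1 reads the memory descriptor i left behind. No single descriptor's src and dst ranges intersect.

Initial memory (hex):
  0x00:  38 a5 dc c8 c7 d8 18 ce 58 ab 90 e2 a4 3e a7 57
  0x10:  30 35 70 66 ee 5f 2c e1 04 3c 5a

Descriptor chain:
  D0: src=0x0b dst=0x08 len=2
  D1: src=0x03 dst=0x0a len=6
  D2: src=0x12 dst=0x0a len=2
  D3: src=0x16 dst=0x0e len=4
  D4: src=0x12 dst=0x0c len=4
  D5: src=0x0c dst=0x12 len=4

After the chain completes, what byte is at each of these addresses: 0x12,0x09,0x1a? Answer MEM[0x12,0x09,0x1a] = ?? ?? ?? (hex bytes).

MEM[0x12,0x09,0x1a] = 70 a4 5a

D0: mem[0x08..0x09] <- [e2 a4]
D1: mem[0x0a..0x0f] <- [c8 c7 d8 18 ce e2]
D2: mem[0x0a..0x0b] <- [70 66]
D3: mem[0x0e..0x11] <- [2c e1 04 3c]
D4: mem[0x0c..0x0f] <- [70 66 ee 5f]
D5: mem[0x12..0x15] <- [70 66 ee 5f]
query mem[0x12]=0x70, mem[0x09]=0xa4, mem[0x1a]=0x5a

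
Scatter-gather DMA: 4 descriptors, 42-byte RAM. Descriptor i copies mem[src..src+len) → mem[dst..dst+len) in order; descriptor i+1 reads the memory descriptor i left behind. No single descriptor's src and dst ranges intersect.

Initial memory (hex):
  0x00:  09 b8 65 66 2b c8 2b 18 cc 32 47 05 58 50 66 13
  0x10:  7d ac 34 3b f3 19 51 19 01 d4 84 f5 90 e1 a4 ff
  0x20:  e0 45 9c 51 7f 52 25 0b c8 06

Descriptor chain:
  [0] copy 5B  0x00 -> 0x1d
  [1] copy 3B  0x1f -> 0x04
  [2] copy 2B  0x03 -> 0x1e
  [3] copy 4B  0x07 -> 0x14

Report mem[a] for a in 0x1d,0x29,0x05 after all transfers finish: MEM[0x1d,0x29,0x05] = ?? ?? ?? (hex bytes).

MEM[0x1d,0x29,0x05] = 09 06 66

  after D0: wrote 5B at 0x1d = 09b865662b
  after D1: wrote 3B at 0x04 = 65662b
  after D2: wrote 2B at 0x1e = 6665
  after D3: wrote 4B at 0x14 = 18cc3247
query mem[0x1d]=0x09, mem[0x29]=0x06, mem[0x05]=0x66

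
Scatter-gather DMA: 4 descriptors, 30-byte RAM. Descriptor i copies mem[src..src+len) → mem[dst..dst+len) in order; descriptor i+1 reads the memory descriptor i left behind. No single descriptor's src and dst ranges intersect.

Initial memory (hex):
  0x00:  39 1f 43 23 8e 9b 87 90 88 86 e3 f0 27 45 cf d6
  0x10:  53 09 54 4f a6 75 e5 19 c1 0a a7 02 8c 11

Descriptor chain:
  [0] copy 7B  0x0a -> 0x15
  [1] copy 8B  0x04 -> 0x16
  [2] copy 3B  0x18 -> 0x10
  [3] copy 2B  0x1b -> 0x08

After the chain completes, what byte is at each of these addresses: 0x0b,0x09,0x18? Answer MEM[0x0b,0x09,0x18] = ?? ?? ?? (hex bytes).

MEM[0x0b,0x09,0x18] = f0 e3 87

#0 dst[0x15+7] := {0xe3,0xf0,0x27,0x45,0xcf,0xd6,0x53}
#1 dst[0x16+8] := {0x8e,0x9b,0x87,0x90,0x88,0x86,0xe3,0xf0}
#2 dst[0x10+3] := {0x87,0x90,0x88}
#3 dst[0x08+2] := {0x86,0xe3}
query mem[0x0b]=0xf0, mem[0x09]=0xe3, mem[0x18]=0x87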